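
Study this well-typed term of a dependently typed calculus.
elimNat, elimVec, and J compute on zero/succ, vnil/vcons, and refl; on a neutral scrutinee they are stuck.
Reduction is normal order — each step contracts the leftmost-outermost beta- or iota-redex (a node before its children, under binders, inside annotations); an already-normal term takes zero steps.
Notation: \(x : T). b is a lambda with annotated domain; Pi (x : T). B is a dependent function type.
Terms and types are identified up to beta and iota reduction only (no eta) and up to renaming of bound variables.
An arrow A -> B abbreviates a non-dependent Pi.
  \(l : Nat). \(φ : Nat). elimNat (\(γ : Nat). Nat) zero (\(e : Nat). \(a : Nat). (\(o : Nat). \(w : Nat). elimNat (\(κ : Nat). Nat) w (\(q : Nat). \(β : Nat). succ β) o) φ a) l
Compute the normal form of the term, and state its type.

normal form:
  \(l : Nat). \(φ : Nat). elimNat (\(γ : Nat). Nat) zero (\(e : Nat). \(a : Nat). elimNat (\(o : Nat). Nat) a (\(w : Nat). \(κ : Nat). succ κ) φ) l
the term's type:
  Nat -> Nat -> Nat


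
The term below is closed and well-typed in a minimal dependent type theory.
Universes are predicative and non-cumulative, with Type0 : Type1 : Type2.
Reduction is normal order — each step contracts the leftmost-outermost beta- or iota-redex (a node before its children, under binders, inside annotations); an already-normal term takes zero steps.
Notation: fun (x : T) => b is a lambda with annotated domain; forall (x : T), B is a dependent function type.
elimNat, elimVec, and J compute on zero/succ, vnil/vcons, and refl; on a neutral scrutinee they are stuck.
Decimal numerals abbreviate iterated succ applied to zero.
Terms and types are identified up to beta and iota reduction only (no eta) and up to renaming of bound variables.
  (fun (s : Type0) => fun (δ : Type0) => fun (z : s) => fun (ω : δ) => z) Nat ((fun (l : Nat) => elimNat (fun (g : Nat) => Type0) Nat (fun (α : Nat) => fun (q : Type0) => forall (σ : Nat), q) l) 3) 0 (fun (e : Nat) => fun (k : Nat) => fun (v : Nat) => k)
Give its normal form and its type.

reduced normal form:
  0
the term's type:
  Nat
observation: contracting a beta-redex first, the term normalizes in 4 steps.


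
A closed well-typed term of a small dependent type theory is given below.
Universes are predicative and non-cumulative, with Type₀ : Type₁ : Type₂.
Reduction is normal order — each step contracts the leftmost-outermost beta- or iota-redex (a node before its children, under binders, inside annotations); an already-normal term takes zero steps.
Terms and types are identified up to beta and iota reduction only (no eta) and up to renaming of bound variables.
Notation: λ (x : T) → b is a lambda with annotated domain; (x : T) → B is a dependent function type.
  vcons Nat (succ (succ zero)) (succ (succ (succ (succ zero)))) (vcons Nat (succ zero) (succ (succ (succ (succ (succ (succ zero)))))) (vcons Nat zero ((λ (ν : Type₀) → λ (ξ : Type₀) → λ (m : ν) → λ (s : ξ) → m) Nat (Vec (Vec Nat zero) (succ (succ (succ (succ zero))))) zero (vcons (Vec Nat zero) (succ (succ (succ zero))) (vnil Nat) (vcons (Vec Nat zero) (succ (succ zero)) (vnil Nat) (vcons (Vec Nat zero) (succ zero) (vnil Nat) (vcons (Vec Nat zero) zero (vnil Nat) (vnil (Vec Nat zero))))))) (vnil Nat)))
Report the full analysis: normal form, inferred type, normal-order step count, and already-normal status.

resulting normal form:
  vcons Nat (succ (succ zero)) (succ (succ (succ (succ zero)))) (vcons Nat (succ zero) (succ (succ (succ (succ (succ (succ zero)))))) (vcons Nat zero zero (vnil Nat)))
inferred type:
  Vec Nat (succ (succ (succ zero)))
reduction steps (normal order): 4
term was already normal: no
first redex: a beta-redex


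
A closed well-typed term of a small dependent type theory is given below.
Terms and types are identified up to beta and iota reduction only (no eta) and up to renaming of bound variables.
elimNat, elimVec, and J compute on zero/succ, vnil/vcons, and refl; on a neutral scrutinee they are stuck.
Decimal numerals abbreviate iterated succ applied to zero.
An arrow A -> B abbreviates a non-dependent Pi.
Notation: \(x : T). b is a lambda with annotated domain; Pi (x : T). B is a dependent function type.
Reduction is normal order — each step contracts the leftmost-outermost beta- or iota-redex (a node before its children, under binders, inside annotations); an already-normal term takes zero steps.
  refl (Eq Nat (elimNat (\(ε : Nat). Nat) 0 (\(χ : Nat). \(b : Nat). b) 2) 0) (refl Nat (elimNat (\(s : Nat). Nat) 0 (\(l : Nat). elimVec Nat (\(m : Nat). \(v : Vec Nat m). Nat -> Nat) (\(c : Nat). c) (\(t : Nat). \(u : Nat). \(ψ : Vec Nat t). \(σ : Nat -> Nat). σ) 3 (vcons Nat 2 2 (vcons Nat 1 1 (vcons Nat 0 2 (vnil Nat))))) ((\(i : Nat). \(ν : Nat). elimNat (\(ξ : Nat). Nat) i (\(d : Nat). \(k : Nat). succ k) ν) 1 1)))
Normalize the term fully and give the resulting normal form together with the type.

resulting normal form:
  refl (Eq Nat 0 0) (refl Nat 0)
inferred type:
  Eq (Eq Nat 0 0) (refl Nat 0) (refl Nat 0)


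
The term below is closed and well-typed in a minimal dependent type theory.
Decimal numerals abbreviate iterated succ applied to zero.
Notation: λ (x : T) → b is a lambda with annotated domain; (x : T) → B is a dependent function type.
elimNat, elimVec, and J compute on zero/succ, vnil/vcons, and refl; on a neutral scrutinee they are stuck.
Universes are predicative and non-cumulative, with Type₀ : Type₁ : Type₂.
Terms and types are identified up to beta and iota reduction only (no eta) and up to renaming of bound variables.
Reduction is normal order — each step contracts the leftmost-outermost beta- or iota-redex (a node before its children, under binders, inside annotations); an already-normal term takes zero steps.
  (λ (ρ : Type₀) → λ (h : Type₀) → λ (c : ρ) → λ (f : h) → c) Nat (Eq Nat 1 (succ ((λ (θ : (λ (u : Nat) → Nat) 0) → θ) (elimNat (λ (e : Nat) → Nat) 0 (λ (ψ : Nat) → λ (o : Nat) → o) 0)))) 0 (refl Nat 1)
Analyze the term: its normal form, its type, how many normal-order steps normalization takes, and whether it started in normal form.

normal form:
  0
inferred type:
  Nat
normal-order step count: 4
already normal: no
first contracted redex: a beta-redex


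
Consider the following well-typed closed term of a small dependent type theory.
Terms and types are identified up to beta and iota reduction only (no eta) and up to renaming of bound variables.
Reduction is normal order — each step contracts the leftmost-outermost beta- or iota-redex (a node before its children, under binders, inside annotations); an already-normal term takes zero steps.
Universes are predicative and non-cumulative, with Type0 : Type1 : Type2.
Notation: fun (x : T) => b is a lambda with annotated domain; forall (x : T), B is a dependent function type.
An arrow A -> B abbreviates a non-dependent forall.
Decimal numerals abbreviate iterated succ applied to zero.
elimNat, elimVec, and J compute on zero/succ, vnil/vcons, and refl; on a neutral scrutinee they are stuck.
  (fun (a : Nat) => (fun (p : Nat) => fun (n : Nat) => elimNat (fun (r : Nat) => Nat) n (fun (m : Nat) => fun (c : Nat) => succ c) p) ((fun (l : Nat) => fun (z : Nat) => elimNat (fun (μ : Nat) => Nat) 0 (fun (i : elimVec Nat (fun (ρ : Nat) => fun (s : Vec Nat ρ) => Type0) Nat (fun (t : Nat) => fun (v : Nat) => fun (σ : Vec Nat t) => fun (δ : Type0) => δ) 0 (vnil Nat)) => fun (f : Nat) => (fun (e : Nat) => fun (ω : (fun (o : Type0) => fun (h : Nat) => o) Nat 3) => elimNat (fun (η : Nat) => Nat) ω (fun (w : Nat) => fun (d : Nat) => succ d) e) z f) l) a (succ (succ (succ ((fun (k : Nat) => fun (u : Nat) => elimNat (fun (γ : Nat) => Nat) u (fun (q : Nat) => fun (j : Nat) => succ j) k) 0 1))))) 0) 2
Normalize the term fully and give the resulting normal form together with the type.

reduced normal form:
  8
inferred type:
  Nat


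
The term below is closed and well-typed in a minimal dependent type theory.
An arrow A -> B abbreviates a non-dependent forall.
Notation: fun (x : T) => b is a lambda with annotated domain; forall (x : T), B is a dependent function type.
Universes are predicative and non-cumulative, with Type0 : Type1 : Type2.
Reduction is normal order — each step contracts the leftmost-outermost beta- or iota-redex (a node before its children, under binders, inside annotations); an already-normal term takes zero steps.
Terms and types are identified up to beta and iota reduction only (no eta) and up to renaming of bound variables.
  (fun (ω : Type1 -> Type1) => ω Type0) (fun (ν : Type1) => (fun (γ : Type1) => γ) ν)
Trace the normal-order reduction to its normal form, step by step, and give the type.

reduction (normal order):
  (fun (ω : Type1 -> Type1) => ω Type0) (fun (ν : Type1) => (fun (γ : Type1) => γ) ν)
  ~> (fun (ω : Type1) => (fun (ν : Type1) => ν) ω) Type0
  ~> (fun (ω : Type1) => ω) Type0
  ~> Type0
inferred type:
  Type1


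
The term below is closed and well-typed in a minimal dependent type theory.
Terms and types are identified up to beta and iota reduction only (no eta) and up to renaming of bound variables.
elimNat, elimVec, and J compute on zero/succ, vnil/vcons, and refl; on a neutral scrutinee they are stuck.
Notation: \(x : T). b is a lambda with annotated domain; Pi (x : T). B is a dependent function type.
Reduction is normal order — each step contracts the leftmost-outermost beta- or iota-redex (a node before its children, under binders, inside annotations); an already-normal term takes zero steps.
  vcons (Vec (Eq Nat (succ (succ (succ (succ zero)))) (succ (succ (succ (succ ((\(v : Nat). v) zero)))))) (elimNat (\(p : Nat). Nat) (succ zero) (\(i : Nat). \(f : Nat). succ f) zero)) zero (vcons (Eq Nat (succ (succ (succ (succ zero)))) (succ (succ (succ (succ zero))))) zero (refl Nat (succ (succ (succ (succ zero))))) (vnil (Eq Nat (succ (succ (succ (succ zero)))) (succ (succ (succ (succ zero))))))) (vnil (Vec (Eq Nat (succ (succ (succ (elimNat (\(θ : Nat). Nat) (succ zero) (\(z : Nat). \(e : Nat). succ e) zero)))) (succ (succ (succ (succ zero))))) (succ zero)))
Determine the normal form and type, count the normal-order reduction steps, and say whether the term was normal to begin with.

normal form:
  vcons (Vec (Eq Nat (succ (succ (succ (succ zero)))) (succ (succ (succ (succ zero))))) (succ zero)) zero (vcons (Eq Nat (succ (succ (succ (succ zero)))) (succ (succ (succ (succ zero))))) zero (refl Nat (succ (succ (succ (succ zero))))) (vnil (Eq Nat (succ (succ (succ (succ zero)))) (succ (succ (succ (succ zero))))))) (vnil (Vec (Eq Nat (succ (succ (succ (succ zero)))) (succ (succ (succ (succ zero))))) (succ zero)))
type:
  Vec (Vec (Eq Nat (succ (succ (succ (succ zero)))) (succ (succ (succ (succ zero))))) (succ zero)) (succ zero)
reduction steps (normal order): 3
already normal: no
first contracted redex: a beta-redex


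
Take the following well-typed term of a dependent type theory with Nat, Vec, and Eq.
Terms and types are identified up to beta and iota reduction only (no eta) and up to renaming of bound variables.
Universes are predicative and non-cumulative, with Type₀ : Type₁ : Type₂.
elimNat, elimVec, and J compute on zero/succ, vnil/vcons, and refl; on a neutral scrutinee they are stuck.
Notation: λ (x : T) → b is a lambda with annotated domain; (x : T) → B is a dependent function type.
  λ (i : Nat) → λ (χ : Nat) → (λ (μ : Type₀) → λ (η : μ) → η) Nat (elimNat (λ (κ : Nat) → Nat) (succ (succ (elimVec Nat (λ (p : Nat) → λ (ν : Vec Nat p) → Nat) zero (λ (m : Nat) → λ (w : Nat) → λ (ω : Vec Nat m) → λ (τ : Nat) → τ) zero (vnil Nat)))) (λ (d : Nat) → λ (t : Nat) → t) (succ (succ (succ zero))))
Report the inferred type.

the term's type:
  (i : Nat) → (χ : Nat) → Nat


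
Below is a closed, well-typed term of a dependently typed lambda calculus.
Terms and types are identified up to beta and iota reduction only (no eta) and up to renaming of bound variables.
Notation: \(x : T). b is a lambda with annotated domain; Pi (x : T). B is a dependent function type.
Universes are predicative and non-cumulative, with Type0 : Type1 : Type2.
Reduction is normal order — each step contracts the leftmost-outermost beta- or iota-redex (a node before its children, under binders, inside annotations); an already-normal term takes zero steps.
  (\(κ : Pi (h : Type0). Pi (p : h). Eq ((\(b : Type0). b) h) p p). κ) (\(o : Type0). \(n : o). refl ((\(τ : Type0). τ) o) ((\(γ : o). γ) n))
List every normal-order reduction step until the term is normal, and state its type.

normal-order reduction:
  (\(κ : Pi (h : Type0). Pi (p : h). Eq ((\(b : Type0). b) h) p p). κ) (\(o : Type0). \(n : o). refl ((\(τ : Type0). τ) o) ((\(γ : o). γ) n))
  ~> \(κ : Type0). \(h : κ). refl ((\(p : Type0). p) κ) ((\(b : κ). b) h)
  ~> \(κ : Type0). \(h : κ). refl κ ((\(p : κ). p) h)
  ~> \(κ : Type0). \(h : κ). refl κ h
inferred type:
  Pi (κ : Type0). Pi (h : κ). Eq κ h h


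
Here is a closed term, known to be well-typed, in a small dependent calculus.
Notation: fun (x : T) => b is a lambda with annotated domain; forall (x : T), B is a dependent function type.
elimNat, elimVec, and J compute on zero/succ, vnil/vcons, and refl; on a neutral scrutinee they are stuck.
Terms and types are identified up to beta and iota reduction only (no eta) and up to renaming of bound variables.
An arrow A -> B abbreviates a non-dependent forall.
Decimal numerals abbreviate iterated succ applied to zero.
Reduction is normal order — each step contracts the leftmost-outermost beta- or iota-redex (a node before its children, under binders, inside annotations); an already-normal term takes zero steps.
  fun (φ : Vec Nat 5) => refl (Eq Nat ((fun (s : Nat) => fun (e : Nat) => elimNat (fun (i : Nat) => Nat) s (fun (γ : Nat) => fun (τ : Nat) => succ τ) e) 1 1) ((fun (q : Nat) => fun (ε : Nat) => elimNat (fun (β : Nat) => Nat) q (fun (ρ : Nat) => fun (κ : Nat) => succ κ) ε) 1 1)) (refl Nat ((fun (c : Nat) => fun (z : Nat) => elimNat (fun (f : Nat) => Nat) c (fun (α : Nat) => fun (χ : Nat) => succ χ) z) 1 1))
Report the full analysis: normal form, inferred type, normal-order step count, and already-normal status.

normal form:
  fun (φ : Vec Nat 5) => refl (Eq Nat 2 2) (refl Nat 2)
type:
  Vec Nat 5 -> Eq (Eq Nat 2 2) (refl Nat 2) (refl Nat 2)
normal-order step count: 18
term was already normal: no
first redex: a beta-redex


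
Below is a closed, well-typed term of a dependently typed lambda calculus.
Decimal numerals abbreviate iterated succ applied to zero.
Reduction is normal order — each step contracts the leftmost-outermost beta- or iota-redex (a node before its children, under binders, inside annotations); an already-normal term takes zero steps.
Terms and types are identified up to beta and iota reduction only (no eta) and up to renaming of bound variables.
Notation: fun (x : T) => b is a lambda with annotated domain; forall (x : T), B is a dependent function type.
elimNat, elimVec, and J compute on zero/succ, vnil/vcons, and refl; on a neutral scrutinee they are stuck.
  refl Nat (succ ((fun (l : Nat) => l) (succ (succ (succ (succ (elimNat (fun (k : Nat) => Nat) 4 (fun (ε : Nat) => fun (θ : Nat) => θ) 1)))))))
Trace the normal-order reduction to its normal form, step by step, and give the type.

normal-order reduction:
  refl Nat (succ ((fun (l : Nat) => l) (succ (succ (succ (succ (elimNat (fun (k : Nat) => Nat) 4 (fun (ε : Nat) => fun (θ : Nat) => θ) 1)))))))
  ~> refl Nat (succ (succ (succ (succ (succ (elimNat (fun (l : Nat) => Nat) 4 (fun (k : Nat) => fun (ε : Nat) => ε) 1))))))
  ~> refl Nat (succ (succ (succ (succ (succ ((fun (l : Nat) => fun (k : Nat) => k) 0 (elimNat (fun (ε : Nat) => Nat) 4 (fun (θ : Nat) => fun (t : Nat) => t) 0)))))))
  ~> refl Nat (succ (succ (succ (succ (succ ((fun (l : Nat) => l) (elimNat (fun (k : Nat) => Nat) 4 (fun (ε : Nat) => fun (θ : Nat) => θ) 0)))))))
  ~> refl Nat (succ (succ (succ (succ (succ (elimNat (fun (l : Nat) => Nat) 4 (fun (k : Nat) => fun (ε : Nat) => ε) 0))))))
  ~> refl Nat 9
inferred type:
  Eq Nat 9 9


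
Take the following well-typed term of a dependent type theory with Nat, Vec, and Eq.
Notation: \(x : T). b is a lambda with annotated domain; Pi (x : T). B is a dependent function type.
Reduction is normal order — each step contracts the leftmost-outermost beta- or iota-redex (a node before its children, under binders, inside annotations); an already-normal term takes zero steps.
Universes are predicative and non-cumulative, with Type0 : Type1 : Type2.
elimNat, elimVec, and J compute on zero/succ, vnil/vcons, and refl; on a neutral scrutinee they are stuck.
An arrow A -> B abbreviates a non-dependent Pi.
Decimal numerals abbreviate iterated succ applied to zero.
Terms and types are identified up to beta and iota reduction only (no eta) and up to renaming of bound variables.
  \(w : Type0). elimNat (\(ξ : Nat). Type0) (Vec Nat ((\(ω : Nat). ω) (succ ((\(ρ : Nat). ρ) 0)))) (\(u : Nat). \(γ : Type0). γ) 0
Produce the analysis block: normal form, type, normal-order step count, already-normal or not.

resulting normal form:
  \(w : Type0). Vec Nat 1
type:
  Type0 -> Type0
reduction steps (normal order): 3
term was already normal: no
first contracted redex: an elimNat iota-redex


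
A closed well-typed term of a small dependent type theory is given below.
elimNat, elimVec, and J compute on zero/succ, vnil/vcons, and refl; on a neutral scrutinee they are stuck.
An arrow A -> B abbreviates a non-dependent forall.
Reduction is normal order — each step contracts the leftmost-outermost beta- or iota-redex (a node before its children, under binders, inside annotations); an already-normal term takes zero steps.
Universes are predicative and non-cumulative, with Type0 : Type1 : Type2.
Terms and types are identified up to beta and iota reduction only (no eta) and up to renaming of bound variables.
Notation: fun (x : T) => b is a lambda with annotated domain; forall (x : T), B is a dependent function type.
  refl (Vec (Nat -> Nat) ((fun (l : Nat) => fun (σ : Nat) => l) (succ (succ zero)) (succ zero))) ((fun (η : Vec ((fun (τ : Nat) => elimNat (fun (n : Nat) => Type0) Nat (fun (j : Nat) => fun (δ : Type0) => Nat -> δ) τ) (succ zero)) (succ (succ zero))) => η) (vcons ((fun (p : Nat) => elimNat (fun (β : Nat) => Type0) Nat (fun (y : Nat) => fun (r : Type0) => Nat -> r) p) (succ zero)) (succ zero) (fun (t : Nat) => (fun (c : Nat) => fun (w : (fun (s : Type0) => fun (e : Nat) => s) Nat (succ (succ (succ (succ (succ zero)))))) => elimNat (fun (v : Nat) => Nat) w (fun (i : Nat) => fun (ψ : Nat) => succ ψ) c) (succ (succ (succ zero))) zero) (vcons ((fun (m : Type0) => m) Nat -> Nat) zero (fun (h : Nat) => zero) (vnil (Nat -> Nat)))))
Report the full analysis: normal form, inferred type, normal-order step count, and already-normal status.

reduced normal form:
  refl (Vec (Nat -> Nat) (succ (succ zero))) (vcons (Nat -> Nat) (succ zero) (fun (l : Nat) => succ (succ (succ zero))) (vcons (Nat -> Nat) zero (fun (σ : Nat) => zero) (vnil (Nat -> Nat))))
inferred type:
  Eq (Vec (Nat -> Nat) (succ (succ zero))) (vcons (Nat -> Nat) (succ zero) (fun (l : Nat) => succ (succ (succ zero))) (vcons (Nat -> Nat) zero (fun (σ : Nat) => zero) (vnil (Nat -> Nat)))) (vcons (Nat -> Nat) (succ zero) (fun (η : Nat) => succ (succ (succ zero))) (vcons (Nat -> Nat) zero (fun (τ : Nat) => zero) (vnil (Nat -> Nat))))
reduction steps (normal order): 21
already normal: no
first contracted redex: a beta-redex


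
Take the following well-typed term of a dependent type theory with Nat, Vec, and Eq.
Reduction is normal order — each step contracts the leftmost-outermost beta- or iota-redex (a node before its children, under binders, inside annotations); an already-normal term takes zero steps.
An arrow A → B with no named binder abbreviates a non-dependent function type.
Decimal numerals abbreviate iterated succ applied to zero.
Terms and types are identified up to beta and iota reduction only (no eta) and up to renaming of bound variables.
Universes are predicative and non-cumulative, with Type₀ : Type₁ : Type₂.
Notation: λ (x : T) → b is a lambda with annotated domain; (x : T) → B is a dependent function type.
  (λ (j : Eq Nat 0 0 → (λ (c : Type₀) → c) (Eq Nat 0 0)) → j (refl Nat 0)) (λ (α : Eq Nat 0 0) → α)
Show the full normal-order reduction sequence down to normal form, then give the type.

normal-order reduction:
  (λ (j : Eq Nat 0 0 → (λ (c : Type₀) → c) (Eq Nat 0 0)) → j (refl Nat 0)) (λ (α : Eq Nat 0 0) → α)
  ~> (λ (j : Eq Nat 0 0) → j) (refl Nat 0)
  ~> refl Nat 0
inferred type:
  Eq Nat 0 0


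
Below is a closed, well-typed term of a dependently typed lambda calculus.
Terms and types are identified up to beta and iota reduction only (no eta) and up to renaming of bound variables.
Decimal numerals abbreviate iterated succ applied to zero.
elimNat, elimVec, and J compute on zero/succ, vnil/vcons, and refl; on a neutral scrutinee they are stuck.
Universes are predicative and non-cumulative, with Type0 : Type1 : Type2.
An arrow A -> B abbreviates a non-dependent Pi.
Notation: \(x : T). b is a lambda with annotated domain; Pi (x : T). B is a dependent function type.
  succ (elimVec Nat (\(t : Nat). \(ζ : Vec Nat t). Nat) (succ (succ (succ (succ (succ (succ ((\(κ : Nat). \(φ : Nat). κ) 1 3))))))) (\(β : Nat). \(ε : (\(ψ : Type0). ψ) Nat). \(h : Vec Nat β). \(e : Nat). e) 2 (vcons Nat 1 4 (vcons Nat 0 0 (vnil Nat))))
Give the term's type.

type:
  Nat


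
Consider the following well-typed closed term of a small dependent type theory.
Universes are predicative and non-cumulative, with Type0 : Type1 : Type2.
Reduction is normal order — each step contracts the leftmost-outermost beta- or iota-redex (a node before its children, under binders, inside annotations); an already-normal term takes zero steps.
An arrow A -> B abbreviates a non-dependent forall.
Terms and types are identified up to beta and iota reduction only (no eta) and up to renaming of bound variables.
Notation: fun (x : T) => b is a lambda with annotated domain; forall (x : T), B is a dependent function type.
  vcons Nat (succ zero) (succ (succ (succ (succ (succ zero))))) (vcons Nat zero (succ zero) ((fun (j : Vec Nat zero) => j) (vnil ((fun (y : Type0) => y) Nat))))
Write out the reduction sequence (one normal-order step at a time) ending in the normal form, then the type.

normal-order reduction:
  vcons Nat (succ zero) (succ (succ (succ (succ (succ zero))))) (vcons Nat zero (succ zero) ((fun (j : Vec Nat zero) => j) (vnil ((fun (y : Type0) => y) Nat))))
  ~> vcons Nat (succ zero) (succ (succ (succ (succ (succ zero))))) (vcons Nat zero (succ zero) (vnil ((fun (j : Type0) => j) Nat)))
  ~> vcons Nat (succ zero) (succ (succ (succ (succ (succ zero))))) (vcons Nat zero (succ zero) (vnil Nat))
the term's type:
  Vec Nat (succ (succ zero))


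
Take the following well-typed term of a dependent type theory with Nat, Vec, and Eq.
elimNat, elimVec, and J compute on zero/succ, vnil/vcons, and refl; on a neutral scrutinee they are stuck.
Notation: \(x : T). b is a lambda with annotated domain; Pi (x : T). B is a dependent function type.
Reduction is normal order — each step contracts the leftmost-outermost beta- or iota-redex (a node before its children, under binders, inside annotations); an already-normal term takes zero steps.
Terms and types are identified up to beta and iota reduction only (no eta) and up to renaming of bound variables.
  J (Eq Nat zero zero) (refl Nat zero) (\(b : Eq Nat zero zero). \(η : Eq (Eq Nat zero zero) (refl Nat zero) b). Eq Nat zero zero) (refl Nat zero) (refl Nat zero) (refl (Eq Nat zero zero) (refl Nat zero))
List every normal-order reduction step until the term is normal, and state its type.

normal-order reduction:
  J (Eq Nat zero zero) (refl Nat zero) (\(b : Eq Nat zero zero). \(η : Eq (Eq Nat zero zero) (refl Nat zero) b). Eq Nat zero zero) (refl Nat zero) (refl Nat zero) (refl (Eq Nat zero zero) (refl Nat zero))
  ~> refl Nat zero
the term's type:
  Eq Nat zero zero


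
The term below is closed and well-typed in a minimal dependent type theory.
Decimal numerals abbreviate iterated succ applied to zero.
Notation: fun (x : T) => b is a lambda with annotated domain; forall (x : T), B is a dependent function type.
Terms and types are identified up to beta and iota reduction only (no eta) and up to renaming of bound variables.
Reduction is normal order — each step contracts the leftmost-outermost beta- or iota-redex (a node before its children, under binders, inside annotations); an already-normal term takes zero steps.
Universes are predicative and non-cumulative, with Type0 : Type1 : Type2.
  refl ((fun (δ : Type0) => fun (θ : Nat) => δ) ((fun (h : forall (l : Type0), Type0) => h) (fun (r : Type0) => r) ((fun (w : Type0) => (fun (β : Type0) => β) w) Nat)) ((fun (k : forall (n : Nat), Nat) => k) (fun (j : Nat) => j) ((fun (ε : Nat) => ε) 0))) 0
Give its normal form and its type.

reduced normal form:
  refl Nat 0
type:
  Eq Nat 0 0
observation: 6 normal-order steps separate the term from its normal form.


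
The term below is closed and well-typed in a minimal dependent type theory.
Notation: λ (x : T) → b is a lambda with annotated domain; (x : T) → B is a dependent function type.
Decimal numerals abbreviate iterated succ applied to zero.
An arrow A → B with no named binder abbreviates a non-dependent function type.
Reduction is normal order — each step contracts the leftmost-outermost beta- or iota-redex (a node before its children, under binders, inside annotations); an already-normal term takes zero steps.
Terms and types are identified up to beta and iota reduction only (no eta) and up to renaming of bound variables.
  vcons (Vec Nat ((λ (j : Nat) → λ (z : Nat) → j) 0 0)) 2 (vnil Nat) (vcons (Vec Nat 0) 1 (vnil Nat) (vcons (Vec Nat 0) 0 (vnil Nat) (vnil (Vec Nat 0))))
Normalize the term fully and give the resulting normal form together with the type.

normal form:
  vcons (Vec Nat 0) 2 (vnil Nat) (vcons (Vec Nat 0) 1 (vnil Nat) (vcons (Vec Nat 0) 0 (vnil Nat) (vnil (Vec Nat 0))))
the term's type:
  Vec (Vec Nat 0) 3
observation: normalization takes exactly 2 steps under the normal-order strategy.


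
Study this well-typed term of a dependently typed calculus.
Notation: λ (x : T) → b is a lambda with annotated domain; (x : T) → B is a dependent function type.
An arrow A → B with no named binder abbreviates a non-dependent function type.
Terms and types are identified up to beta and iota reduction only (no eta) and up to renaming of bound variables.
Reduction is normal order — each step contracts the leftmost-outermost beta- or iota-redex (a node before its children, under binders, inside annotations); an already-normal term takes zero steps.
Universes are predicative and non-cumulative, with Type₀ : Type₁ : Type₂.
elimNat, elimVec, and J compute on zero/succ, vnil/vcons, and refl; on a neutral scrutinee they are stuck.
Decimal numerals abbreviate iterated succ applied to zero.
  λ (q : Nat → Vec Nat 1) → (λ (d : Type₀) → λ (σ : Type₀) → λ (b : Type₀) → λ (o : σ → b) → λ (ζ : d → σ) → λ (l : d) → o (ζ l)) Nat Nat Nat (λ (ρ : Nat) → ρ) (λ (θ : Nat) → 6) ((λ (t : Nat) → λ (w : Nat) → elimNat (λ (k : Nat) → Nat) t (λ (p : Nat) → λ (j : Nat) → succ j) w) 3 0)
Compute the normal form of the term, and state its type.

reduced normal form:
  λ (q : Nat → Vec Nat 1) → 6
the term's type:
  (Nat → Vec Nat 1) → Nat
observation: 8 normal-order steps separate the term from its normal form.


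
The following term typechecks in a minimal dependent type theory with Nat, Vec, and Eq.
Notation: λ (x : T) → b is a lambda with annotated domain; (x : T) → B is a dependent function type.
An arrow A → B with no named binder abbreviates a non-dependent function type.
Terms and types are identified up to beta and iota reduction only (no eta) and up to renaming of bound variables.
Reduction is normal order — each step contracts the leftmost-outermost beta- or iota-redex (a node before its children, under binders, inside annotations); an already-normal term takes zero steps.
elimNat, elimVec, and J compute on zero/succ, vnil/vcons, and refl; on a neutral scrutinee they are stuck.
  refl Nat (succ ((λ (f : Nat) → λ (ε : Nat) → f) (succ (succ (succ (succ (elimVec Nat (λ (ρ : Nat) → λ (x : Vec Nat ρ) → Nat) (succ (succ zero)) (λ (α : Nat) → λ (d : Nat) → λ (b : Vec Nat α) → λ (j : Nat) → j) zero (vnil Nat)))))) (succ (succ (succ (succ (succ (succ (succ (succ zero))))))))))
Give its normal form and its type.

resulting normal form:
  refl Nat (succ (succ (succ (succ (succ (succ (succ zero)))))))
the term's type:
  Eq Nat (succ (succ (succ (succ (succ (succ (succ zero))))))) (succ (succ (succ (succ (succ (succ (succ zero)))))))
observation: the first redex contracted is a beta-redex; the normal form is reached in 3 normal-order steps.


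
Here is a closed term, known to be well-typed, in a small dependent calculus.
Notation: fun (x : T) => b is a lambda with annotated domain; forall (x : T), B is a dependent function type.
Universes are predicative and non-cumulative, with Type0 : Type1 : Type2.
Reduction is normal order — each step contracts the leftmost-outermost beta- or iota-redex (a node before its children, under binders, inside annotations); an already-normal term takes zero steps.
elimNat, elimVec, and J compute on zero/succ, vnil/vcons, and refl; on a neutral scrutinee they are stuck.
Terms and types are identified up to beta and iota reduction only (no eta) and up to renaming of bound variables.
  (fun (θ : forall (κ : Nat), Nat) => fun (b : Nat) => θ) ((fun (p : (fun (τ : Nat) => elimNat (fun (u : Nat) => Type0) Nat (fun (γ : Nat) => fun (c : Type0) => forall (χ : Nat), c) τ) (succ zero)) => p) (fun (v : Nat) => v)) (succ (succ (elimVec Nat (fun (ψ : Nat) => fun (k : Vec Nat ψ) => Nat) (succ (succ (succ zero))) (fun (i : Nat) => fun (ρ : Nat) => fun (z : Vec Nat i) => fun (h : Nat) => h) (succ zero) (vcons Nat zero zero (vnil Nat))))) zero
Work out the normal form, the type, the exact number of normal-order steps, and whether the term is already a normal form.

normal form:
  zero
the term's type:
  Nat
reduction steps (normal order): 4
term was already normal: no
first redex: a beta-redex


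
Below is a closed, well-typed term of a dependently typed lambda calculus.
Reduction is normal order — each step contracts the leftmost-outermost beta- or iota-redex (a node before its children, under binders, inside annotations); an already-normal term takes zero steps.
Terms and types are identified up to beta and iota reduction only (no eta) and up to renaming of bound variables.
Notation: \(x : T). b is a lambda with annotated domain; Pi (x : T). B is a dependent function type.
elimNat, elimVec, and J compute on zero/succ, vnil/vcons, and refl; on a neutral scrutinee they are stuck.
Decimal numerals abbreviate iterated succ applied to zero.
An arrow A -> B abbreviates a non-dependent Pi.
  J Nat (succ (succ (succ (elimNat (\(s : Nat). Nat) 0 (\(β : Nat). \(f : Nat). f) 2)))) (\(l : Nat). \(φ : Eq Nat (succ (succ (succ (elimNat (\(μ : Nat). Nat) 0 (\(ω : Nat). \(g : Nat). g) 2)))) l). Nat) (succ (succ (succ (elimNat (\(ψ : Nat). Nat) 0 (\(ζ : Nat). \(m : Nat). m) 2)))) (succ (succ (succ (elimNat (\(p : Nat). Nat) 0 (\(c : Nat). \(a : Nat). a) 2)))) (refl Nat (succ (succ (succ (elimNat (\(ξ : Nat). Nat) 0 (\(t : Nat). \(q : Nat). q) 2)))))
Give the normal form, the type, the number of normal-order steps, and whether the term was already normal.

resulting normal form:
  3
inferred type:
  Nat
reduction steps (normal order): 8
started in normal form: no
first redex: a J iota-redex


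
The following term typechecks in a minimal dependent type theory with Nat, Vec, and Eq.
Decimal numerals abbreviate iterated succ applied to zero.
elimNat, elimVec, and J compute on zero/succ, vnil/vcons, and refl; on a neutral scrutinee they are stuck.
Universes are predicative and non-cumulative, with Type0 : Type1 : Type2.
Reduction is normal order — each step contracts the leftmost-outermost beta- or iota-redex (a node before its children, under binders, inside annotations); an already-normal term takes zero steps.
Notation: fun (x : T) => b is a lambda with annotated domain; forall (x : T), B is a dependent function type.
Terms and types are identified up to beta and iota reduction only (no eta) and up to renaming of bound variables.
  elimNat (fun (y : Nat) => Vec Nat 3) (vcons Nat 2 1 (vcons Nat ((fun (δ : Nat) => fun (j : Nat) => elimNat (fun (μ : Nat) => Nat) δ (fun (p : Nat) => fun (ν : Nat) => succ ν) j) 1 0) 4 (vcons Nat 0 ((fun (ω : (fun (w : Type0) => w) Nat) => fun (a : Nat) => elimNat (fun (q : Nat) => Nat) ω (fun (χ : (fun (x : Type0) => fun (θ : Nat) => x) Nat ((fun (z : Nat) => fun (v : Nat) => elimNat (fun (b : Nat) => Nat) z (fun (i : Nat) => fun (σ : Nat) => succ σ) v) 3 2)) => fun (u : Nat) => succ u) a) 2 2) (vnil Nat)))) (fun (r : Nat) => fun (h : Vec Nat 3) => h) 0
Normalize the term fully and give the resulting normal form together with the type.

resulting normal form:
  vcons Nat 2 1 (vcons Nat 1 4 (vcons Nat 0 4 (vnil Nat)))
type:
  Vec Nat 3
observation: contracting an elimNat iota-redex first, the term normalizes in 13 steps.


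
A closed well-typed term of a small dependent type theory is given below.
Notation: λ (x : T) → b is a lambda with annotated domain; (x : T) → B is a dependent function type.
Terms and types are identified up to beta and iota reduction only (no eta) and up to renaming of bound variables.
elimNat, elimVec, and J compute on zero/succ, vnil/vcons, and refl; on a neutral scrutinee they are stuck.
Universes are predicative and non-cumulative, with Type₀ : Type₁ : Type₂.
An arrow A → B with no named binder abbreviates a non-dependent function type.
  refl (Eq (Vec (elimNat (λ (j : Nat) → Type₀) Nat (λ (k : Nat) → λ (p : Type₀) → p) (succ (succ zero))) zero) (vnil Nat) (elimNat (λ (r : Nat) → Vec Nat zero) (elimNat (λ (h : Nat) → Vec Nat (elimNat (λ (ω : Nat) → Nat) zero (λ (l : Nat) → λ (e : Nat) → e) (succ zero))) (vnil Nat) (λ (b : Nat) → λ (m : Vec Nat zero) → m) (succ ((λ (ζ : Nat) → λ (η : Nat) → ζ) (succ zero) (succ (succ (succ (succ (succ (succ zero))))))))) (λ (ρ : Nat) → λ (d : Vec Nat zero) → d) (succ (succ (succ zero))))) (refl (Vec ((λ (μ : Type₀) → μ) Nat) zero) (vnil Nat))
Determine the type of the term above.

type:
  Eq (Eq (Vec Nat zero) (vnil Nat) (vnil Nat)) (refl (Vec Nat zero) (vnil Nat)) (refl (Vec Nat zero) (vnil Nat))


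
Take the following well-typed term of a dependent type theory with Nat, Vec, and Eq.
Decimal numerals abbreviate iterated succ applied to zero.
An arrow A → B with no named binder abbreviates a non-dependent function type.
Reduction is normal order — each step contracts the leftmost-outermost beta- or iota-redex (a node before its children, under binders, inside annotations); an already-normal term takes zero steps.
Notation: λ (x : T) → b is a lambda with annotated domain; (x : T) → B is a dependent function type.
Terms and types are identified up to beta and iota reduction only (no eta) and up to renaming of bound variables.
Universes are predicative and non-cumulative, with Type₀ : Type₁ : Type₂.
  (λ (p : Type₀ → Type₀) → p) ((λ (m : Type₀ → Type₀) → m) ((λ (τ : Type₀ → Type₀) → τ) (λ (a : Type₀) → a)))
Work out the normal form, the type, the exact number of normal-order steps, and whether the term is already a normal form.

normal form:
  λ (p : Type₀) → p
the term's type:
  Type₀ → Type₀
normal-order step count: 3
term was already normal: no
first redex: a beta-redex


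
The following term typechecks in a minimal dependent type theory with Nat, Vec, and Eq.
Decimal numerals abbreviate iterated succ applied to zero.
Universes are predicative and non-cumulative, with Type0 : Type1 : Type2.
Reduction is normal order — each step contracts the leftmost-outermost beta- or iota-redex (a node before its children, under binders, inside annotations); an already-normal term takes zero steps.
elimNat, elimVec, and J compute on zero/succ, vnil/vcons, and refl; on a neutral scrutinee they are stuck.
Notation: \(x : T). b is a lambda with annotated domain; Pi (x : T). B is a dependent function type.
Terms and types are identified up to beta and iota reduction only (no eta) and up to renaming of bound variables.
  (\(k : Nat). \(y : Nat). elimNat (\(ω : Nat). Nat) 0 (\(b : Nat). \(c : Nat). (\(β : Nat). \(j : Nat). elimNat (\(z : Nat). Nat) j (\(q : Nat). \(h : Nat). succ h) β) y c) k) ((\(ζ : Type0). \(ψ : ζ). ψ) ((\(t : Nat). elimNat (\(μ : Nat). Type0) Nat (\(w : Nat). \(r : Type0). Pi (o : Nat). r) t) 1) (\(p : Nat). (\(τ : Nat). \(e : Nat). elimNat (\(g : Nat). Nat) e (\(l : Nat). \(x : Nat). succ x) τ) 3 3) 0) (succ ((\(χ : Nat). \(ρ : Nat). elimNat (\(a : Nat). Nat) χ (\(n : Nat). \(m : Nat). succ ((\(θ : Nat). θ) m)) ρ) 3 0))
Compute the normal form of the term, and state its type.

reduced normal form:
  24
the term's type:
  Nat
observation: 54 normal-order steps normalize the term, beginning with a beta-redex.


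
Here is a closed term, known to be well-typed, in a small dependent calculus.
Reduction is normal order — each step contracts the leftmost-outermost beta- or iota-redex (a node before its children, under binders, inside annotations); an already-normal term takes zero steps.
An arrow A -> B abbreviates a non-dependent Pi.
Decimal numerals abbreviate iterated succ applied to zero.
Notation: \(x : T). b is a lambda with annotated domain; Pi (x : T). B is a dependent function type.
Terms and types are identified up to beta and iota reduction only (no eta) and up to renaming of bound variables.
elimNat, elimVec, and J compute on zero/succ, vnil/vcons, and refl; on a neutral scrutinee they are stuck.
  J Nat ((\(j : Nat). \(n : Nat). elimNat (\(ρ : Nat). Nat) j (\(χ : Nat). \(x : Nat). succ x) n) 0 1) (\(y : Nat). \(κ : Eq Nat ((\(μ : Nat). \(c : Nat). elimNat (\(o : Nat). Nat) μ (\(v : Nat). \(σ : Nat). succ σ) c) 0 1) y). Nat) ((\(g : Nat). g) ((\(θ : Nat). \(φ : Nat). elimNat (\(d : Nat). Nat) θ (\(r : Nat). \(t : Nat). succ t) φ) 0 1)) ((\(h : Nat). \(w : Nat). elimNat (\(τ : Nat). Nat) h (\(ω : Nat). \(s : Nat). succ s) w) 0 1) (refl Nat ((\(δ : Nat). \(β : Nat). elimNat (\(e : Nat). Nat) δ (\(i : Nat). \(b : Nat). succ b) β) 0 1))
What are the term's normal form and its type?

normal form:
  1
the term's type:
  Nat
observation: 8 normal-order steps normalize the term, beginning with a J iota-redex.


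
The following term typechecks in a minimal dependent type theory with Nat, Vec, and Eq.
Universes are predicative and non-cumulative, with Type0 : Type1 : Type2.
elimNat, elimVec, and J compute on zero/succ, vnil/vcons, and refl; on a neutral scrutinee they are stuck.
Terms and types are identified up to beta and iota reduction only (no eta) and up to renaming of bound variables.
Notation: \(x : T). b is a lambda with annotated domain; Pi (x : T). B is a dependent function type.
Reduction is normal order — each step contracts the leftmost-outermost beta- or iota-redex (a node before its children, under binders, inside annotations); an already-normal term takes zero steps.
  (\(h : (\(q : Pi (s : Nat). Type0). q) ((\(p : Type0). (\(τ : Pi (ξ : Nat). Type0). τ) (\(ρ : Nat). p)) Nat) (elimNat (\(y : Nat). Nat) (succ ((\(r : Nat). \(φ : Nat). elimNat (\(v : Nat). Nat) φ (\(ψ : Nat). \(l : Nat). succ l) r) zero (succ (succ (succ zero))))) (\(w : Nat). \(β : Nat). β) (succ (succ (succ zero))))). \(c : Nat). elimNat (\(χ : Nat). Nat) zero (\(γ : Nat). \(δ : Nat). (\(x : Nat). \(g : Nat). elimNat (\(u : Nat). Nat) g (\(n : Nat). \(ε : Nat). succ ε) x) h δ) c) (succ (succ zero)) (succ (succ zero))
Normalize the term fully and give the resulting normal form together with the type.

normal form:
  succ (succ (succ (succ zero)))
the term's type:
  Nat
observation: normalization takes exactly 27 steps under the normal-order strategy.
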